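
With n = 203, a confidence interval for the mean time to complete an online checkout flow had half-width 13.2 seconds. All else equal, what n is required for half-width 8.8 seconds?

457

Margin of error scales as 1/√n, so n₂ = n₁·(E₁/E₂)².
n₂ = 203 × (13.2/8.8)² = 203 × 2.25 = 456.75
Round up: n₂ = 457.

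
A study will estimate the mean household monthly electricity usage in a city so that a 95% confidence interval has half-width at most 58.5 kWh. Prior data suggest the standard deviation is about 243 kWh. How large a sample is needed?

67

For a mean, the margin of error is E = z·σ/√n, so n = (zσ/E)².
At 95% confidence, z = 1.960.
n = (1.960 × 243 / 58.5)² = 66.28
Round up: n = 67.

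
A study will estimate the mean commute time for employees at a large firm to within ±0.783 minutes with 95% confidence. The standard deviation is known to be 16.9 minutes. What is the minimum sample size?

1790

For a mean, the margin of error is E = z·σ/√n, so n = (zσ/E)².
At 95% confidence, z = 1.960.
n = (1.960 × 16.9 / 0.783)² = 1789.62
Round up: n = 1790.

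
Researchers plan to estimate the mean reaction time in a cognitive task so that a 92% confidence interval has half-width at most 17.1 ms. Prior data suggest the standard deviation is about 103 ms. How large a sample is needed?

For a mean, the margin of error is E = z·σ/√n, so n = (zσ/E)².
At 92% confidence, z = 1.751.
n = (1.751 × 103 / 17.1)² = 111.24
Round up: n = 112.

112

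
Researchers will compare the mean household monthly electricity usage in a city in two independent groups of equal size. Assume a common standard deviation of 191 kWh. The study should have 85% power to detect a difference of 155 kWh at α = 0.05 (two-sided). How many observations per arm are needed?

28 per group

For two equal groups, n per group = 2·((z_{α/2} + z_β)·σ/δ)².
z_{α/2} = 1.960; z_β = 1.036 (power 85%).
n = 2 × (2.996 × 191 / 155)² = 2 × 13.63 = 27.26
Round up: n = 28 per group.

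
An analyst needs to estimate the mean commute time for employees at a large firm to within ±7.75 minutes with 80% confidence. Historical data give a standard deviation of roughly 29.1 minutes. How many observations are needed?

For a mean, the margin of error is E = z·σ/√n, so n = (zσ/E)².
At 80% confidence, z = 1.282.
n = (1.282 × 29.1 / 7.75)² = 23.17
Round up: n = 24.

24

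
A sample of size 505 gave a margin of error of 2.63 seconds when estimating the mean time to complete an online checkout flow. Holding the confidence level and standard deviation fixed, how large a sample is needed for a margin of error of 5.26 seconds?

Margin of error scales as 1/√n, so n₂ = n₁·(E₁/E₂)².
n₂ = 505 × (2.63/5.26)² = 505 × 0.25 = 126.25
Round up: n₂ = 127.

127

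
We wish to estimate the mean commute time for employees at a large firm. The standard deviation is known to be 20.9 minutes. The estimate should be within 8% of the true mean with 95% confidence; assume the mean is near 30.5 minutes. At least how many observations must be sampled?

282

For a mean, the margin of error is E = z·σ/√n, so n = (zσ/E)².
At 95% confidence, z = 1.960.
E = 8% of 30.5 = 2.44 minutes.
n = (1.960 × 20.9 / 2.44)² = 281.85
Round up: n = 282.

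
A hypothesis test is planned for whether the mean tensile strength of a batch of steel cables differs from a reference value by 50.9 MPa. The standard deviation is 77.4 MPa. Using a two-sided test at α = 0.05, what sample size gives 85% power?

For a one-sample z-test, n = ((z_{α/2} + z_β)·σ/δ)².
z_{α/2} = 1.960 (two-sided α = 0.05); z_β = 1.036 (power 85% → β = 0.15).
n = (2.996 × 77.4 / 50.9)² = 20.76
Round up: n = 21.

n = 21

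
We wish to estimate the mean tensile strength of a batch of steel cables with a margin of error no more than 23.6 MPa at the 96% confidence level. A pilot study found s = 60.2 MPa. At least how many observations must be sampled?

For a mean, the margin of error is E = z·σ/√n, so n = (zσ/E)².
At 96% confidence, z = 2.054.
n = (2.054 × 60.2 / 23.6)² = 27.45
Round up: n = 28.

28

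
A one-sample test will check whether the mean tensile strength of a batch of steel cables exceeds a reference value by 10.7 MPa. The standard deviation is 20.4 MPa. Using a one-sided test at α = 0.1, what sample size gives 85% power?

n = 20

For a one-sample z-test, n = ((z_α + z_β)·σ/δ)².
z_α = 1.282 (one-sided α = 0.1); z_β = 1.036 (power 85% → β = 0.15).
n = (2.318 × 20.4 / 10.7)² = 19.53
Round up: n = 20.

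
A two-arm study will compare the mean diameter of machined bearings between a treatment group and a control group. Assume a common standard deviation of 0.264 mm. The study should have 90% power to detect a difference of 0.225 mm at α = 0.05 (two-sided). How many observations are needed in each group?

For two equal groups, n per group = 2·((z_{α/2} + z_β)·σ/δ)².
z_{α/2} = 1.960; z_β = 1.282 (power 90%).
n = 2 × (3.242 × 0.264 / 0.225)² = 2 × 14.47 = 28.94
Round up: n = 29 per group.

29 per group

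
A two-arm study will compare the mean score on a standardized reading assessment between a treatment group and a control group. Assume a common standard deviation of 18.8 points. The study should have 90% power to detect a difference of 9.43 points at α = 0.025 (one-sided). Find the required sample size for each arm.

For two equal groups, n per group = 2·((z_α + z_β)·σ/δ)².
z_α = 1.960; z_β = 1.282 (power 90%).
n = 2 × (3.242 × 18.8 / 9.43)² = 2 × 41.78 = 83.56
Round up: n = 84 per group.

84 per group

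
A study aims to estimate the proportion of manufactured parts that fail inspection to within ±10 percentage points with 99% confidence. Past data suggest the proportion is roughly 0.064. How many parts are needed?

For a proportion with margin E = 0.1 at 99% confidence, z = 2.576.
n = p̂(1−p̂)(z/E)² = 0.064 × 0.936 × (2.576/0.1)² = 39.75
Round up: n = 40.

n = 40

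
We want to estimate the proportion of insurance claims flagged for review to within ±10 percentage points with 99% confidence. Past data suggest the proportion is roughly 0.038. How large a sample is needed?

For a proportion with margin E = 0.1 at 99% confidence, z = 2.576.
n = p̂(1−p̂)(z/E)² = 0.038 × 0.962 × (2.576/0.1)² = 24.26
Round up: n = 25.

n = 25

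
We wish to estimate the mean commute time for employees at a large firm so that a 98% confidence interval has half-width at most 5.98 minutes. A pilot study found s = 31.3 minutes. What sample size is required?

149

For a mean, the margin of error is E = z·σ/√n, so n = (zσ/E)².
At 98% confidence, z = 2.326.
n = (2.326 × 31.3 / 5.98)² = 148.22
Round up: n = 149.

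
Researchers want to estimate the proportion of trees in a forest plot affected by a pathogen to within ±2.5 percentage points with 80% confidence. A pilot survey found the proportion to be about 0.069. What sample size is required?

For a proportion with margin E = 0.025 at 80% confidence, z = 1.282.
n = p̂(1−p̂)(z/E)² = 0.069 × 0.931 × (1.282/0.025)² = 168.93
Round up: n = 169.

169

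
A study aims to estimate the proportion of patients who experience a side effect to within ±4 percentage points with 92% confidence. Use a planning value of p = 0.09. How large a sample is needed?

For a proportion with margin E = 0.04 at 92% confidence, z = 1.751.
n = p̂(1−p̂)(z/E)² = 0.09 × 0.91 × (1.751/0.04)² = 156.94
Round up: n = 157.

157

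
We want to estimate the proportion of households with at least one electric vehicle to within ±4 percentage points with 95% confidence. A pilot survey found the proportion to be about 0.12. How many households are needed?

254

For a proportion with margin E = 0.04 at 95% confidence, z = 1.960.
n = p̂(1−p̂)(z/E)² = 0.12 × 0.88 × (1.960/0.04)² = 253.55
Round up: n = 254.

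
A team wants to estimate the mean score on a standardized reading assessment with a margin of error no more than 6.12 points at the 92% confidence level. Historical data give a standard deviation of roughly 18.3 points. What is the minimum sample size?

28

For a mean, the margin of error is E = z·σ/√n, so n = (zσ/E)².
At 92% confidence, z = 1.751.
n = (1.751 × 18.3 / 6.12)² = 27.41
Round up: n = 28.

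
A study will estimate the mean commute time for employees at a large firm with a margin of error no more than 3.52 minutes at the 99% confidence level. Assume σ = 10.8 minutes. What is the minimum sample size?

For a mean, the margin of error is E = z·σ/√n, so n = (zσ/E)².
At 99% confidence, z = 2.576.
n = (2.576 × 10.8 / 3.52)² = 62.47
Round up: n = 63.

63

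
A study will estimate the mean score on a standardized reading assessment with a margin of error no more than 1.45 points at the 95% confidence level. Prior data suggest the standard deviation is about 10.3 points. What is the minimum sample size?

For a mean, the margin of error is E = z·σ/√n, so n = (zσ/E)².
At 95% confidence, z = 1.960.
n = (1.960 × 10.3 / 1.45)² = 193.84
Round up: n = 194.

194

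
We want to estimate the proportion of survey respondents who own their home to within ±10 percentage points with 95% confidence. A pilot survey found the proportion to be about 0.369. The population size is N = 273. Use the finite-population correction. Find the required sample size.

68

For a proportion with margin E = 0.1 at 95% confidence, z = 1.960.
n = p̂(1−p̂)(z/E)² = 0.369 × 0.631 × (1.960/0.1)² = 89.45 — call this n₀.
Finite-population correction with N = 273: n = n₀ / (1 + (n₀−1)/N) = 89.45 / 1.324 = 67.56
Round up: n = 68.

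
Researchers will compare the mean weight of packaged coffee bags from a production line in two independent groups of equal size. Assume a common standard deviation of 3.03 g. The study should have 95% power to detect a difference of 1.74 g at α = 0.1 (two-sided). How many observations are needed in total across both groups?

For two equal groups, n per group = 2·((z_{α/2} + z_β)·σ/δ)².
z_{α/2} = 1.645; z_β = 1.645 (power 95%).
n = 2 × (3.290 × 3.03 / 1.74)² = 2 × 32.82 = 65.64
Round up: n = 66 per group.
Total across both groups: 2 × 66 = 132.

132 total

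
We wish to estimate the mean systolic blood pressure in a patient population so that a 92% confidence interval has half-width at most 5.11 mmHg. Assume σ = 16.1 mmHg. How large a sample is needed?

31

For a mean, the margin of error is E = z·σ/√n, so n = (zσ/E)².
At 92% confidence, z = 1.751.
n = (1.751 × 16.1 / 5.11)² = 30.44
Round up: n = 31.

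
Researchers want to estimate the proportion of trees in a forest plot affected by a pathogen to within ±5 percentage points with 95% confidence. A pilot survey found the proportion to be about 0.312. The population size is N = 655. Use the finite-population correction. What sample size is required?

For a proportion with margin E = 0.05 at 95% confidence, z = 1.960.
n = p̂(1−p̂)(z/E)² = 0.312 × 0.688 × (1.960/0.05)² = 329.85 — call this n₀.
Finite-population correction with N = 655: n = n₀ / (1 + (n₀−1)/N) = 329.85 / 1.502 = 219.61
Round up: n = 220.

220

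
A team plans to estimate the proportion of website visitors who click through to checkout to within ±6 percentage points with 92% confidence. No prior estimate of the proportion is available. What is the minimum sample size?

For a proportion with margin E = 0.06 at 92% confidence, z = 1.751.
With no prior estimate, use p = 0.5, which maximizes p(1−p) at 0.25.
n = 0.25 × (z/E)² = 0.25 × (1.751/0.06)² = 212.92
Round up: n = 213.

213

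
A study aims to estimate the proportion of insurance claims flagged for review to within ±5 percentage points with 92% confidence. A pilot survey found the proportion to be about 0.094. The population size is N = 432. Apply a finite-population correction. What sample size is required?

85

For a proportion with margin E = 0.05 at 92% confidence, z = 1.751.
n = p̂(1−p̂)(z/E)² = 0.094 × 0.906 × (1.751/0.05)² = 104.45 — call this n₀.
Finite-population correction with N = 432: n = n₀ / (1 + (n₀−1)/N) = 104.45 / 1.239 = 84.30
Round up: n = 85.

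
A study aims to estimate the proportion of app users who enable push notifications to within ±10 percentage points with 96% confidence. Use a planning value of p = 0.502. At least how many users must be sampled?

n = 106

For a proportion with margin E = 0.1 at 96% confidence, z = 2.054.
n = p̂(1−p̂)(z/E)² = 0.502 × 0.498 × (2.054/0.1)² = 105.47
Round up: n = 106.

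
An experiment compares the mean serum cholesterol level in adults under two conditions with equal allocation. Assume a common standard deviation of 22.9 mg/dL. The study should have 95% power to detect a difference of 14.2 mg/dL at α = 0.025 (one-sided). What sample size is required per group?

68 per group

For two equal groups, n per group = 2·((z_α + z_β)·σ/δ)².
z_α = 1.960; z_β = 1.645 (power 95%).
n = 2 × (3.605 × 22.9 / 14.2)² = 2 × 33.80 = 67.60
Round up: n = 68 per group.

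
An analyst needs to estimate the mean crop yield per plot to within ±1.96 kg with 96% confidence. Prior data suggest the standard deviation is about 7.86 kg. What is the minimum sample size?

For a mean, the margin of error is E = z·σ/√n, so n = (zσ/E)².
At 96% confidence, z = 2.054.
n = (2.054 × 7.86 / 1.96)² = 67.85
Round up: n = 68.

68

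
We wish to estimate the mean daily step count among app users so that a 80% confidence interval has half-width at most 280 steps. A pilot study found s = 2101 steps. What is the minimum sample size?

For a mean, the margin of error is E = z·σ/√n, so n = (zσ/E)².
At 80% confidence, z = 1.282.
n = (1.282 × 2101 / 280)² = 92.54
Round up: n = 93.

n = 93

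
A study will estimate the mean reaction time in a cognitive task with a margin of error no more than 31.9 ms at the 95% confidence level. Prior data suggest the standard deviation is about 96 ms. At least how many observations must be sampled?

For a mean, the margin of error is E = z·σ/√n, so n = (zσ/E)².
At 95% confidence, z = 1.960.
n = (1.960 × 96 / 31.9)² = 34.79
Round up: n = 35.

35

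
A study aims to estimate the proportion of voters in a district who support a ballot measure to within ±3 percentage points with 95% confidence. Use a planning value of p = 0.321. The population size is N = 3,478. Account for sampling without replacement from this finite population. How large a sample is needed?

For a proportion with margin E = 0.03 at 95% confidence, z = 1.960.
n = p̂(1−p̂)(z/E)² = 0.321 × 0.679 × (1.960/0.03)² = 930.35 — call this n₀.
Finite-population correction with N = 3,478: n = n₀ / (1 + (n₀−1)/N) = 930.35 / 1.267 = 734.29
Round up: n = 735.

735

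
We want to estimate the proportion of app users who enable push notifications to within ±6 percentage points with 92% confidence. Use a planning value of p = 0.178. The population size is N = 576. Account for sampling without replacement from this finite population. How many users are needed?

For a proportion with margin E = 0.06 at 92% confidence, z = 1.751.
n = p̂(1−p̂)(z/E)² = 0.178 × 0.822 × (1.751/0.06)² = 124.61 — call this n₀.
Finite-population correction with N = 576: n = n₀ / (1 + (n₀−1)/N) = 124.61 / 1.215 = 102.56
Round up: n = 103.

n = 103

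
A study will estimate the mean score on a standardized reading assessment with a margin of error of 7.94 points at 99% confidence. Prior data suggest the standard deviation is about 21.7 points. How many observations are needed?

50

For a mean, the margin of error is E = z·σ/√n, so n = (zσ/E)².
At 99% confidence, z = 2.576.
n = (2.576 × 21.7 / 7.94)² = 49.56
Round up: n = 50.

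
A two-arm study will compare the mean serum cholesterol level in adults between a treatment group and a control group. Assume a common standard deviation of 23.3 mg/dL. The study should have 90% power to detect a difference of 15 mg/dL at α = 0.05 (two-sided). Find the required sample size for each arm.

For two equal groups, n per group = 2·((z_{α/2} + z_β)·σ/δ)².
z_{α/2} = 1.960; z_β = 1.282 (power 90%).
n = 2 × (3.242 × 23.3 / 15)² = 2 × 25.36 = 50.72
Round up: n = 51 per group.

51 per group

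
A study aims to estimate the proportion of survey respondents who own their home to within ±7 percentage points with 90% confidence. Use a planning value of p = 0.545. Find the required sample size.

137

For a proportion with margin E = 0.07 at 90% confidence, z = 1.645.
n = p̂(1−p̂)(z/E)² = 0.545 × 0.455 × (1.645/0.07)² = 136.94
Round up: n = 137.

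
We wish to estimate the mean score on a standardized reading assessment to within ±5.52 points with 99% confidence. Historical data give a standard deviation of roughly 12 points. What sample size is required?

32

For a mean, the margin of error is E = z·σ/√n, so n = (zσ/E)².
At 99% confidence, z = 2.576.
n = (2.576 × 12 / 5.52)² = 31.36
Round up: n = 32.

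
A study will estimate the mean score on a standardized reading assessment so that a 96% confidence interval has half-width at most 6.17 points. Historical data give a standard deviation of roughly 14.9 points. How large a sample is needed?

For a mean, the margin of error is E = z·σ/√n, so n = (zσ/E)².
At 96% confidence, z = 2.054.
n = (2.054 × 14.9 / 6.17)² = 24.60
Round up: n = 25.

25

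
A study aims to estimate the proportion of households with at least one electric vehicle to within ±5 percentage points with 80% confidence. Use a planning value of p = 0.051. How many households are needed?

n = 32

For a proportion with margin E = 0.05 at 80% confidence, z = 1.282.
n = p̂(1−p̂)(z/E)² = 0.051 × 0.949 × (1.282/0.05)² = 31.82
Round up: n = 32.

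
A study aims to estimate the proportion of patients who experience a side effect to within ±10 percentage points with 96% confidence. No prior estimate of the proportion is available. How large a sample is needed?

For a proportion with margin E = 0.1 at 96% confidence, z = 2.054.
With no prior estimate, use p = 0.5, which maximizes p(1−p) at 0.25.
n = 0.25 × (z/E)² = 0.25 × (2.054/0.1)² = 105.47
Round up: n = 106.

106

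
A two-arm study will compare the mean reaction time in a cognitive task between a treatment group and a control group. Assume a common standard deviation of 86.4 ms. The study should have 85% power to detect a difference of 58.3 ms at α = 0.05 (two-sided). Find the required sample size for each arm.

40 per group

For two equal groups, n per group = 2·((z_{α/2} + z_β)·σ/δ)².
z_{α/2} = 1.960; z_β = 1.036 (power 85%).
n = 2 × (2.996 × 86.4 / 58.3)² = 2 × 19.71 = 39.42
Round up: n = 40 per group.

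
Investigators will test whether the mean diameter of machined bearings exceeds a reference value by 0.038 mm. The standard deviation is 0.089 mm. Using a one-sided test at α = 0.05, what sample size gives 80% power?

n = 34

For a one-sample z-test, n = ((z_α + z_β)·σ/δ)².
z_α = 1.645 (one-sided α = 0.05); z_β = 0.842 (power 80% → β = 0.2).
n = (2.487 × 0.089 / 0.038)² = 33.93
Round up: n = 34.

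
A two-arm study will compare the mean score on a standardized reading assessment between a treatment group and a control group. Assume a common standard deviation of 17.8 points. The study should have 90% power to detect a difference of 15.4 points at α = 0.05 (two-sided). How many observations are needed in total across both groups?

For two equal groups, n per group = 2·((z_{α/2} + z_β)·σ/δ)².
z_{α/2} = 1.960; z_β = 1.282 (power 90%).
n = 2 × (3.242 × 17.8 / 15.4)² = 2 × 14.04 = 28.08
Round up: n = 29 per group.
Total across both groups: 2 × 29 = 58.

58 total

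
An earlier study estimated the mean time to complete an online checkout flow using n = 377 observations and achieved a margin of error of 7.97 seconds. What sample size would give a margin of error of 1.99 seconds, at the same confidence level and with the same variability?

Margin of error scales as 1/√n, so n₂ = n₁·(E₁/E₂)².
n₂ = 377 × (7.97/1.99)² = 377 × 16.04 = 6047.08
Round up: n₂ = 6048.

n = 6048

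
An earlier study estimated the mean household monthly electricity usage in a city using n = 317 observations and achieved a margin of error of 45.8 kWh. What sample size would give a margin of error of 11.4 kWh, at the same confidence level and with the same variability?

5117

Margin of error scales as 1/√n, so n₂ = n₁·(E₁/E₂)².
n₂ = 317 × (45.8/11.4)² = 317 × 16.14 = 5116.38
Round up: n₂ = 5117.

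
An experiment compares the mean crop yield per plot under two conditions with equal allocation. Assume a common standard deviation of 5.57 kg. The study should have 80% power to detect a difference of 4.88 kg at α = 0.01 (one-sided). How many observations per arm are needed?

For two equal groups, n per group = 2·((z_α + z_β)·σ/δ)².
z_α = 2.326; z_β = 0.842 (power 80%).
n = 2 × (3.168 × 5.57 / 4.88)² = 2 × 13.07 = 26.14
Round up: n = 27 per group.

27 per group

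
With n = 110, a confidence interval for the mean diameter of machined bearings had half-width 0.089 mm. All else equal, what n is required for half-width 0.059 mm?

Margin of error scales as 1/√n, so n₂ = n₁·(E₁/E₂)².
n₂ = 110 × (0.089/0.059)² = 110 × 2.275 = 250.25
Round up: n₂ = 251.

251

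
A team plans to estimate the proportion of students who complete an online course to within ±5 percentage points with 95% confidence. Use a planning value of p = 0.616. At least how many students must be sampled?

364

For a proportion with margin E = 0.05 at 95% confidence, z = 1.960.
n = p̂(1−p̂)(z/E)² = 0.616 × 0.384 × (1.960/0.05)² = 363.48
Round up: n = 364.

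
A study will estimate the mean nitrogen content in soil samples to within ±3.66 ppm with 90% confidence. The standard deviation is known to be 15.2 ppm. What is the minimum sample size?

For a mean, the margin of error is E = z·σ/√n, so n = (zσ/E)².
At 90% confidence, z = 1.645.
n = (1.645 × 15.2 / 3.66)² = 46.67
Round up: n = 47.

n = 47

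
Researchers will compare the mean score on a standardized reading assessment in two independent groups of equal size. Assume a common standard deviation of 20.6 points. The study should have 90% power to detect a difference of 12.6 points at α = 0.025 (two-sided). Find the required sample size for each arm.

For two equal groups, n per group = 2·((z_{α/2} + z_β)·σ/δ)².
z_{α/2} = 2.241; z_β = 1.282 (power 90%).
n = 2 × (3.523 × 20.6 / 12.6)² = 2 × 33.18 = 66.36
Round up: n = 67 per group.

67 per group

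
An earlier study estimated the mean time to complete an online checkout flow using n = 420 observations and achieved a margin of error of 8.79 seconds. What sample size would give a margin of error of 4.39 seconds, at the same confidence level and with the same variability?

1684

Margin of error scales as 1/√n, so n₂ = n₁·(E₁/E₂)².
n₂ = 420 × (8.79/4.39)² = 420 × 4.009 = 1683.78
Round up: n₂ = 1684.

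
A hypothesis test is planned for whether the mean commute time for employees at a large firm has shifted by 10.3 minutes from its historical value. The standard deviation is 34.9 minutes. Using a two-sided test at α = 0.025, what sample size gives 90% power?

For a one-sample z-test, n = ((z_{α/2} + z_β)·σ/δ)².
z_{α/2} = 2.241 (two-sided α = 0.025); z_β = 1.282 (power 90% → β = 0.1).
n = (3.523 × 34.9 / 10.3)² = 142.50
Round up: n = 143.

143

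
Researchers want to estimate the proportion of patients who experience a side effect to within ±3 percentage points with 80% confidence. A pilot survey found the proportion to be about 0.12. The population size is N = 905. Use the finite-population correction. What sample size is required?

160

For a proportion with margin E = 0.03 at 80% confidence, z = 1.282.
n = p̂(1−p̂)(z/E)² = 0.12 × 0.88 × (1.282/0.03)² = 192.84 — call this n₀.
Finite-population correction with N = 905: n = n₀ / (1 + (n₀−1)/N) = 192.84 / 1.212 = 159.11
Round up: n = 160.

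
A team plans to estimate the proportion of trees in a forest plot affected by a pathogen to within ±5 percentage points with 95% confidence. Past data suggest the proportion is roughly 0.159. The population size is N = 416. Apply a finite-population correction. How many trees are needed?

For a proportion with margin E = 0.05 at 95% confidence, z = 1.960.
n = p̂(1−p̂)(z/E)² = 0.159 × 0.841 × (1.960/0.05)² = 205.48 — call this n₀.
Finite-population correction with N = 416: n = n₀ / (1 + (n₀−1)/N) = 205.48 / 1.492 = 137.72
Round up: n = 138.

138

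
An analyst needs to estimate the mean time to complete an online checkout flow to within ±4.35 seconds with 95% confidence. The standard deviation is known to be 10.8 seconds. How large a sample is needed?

For a mean, the margin of error is E = z·σ/√n, so n = (zσ/E)².
At 95% confidence, z = 1.960.
n = (1.960 × 10.8 / 4.35)² = 23.68
Round up: n = 24.

n = 24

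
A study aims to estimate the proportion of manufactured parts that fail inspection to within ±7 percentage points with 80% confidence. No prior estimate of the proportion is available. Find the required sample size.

n = 84

For a proportion with margin E = 0.07 at 80% confidence, z = 1.282.
With no prior estimate, use p = 0.5, which maximizes p(1−p) at 0.25.
n = 0.25 × (z/E)² = 0.25 × (1.282/0.07)² = 83.85
Round up: n = 84.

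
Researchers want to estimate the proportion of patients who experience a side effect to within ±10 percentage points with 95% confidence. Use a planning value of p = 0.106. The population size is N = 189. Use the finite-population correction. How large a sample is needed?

31

For a proportion with margin E = 0.1 at 95% confidence, z = 1.960.
n = p̂(1−p̂)(z/E)² = 0.106 × 0.894 × (1.960/0.1)² = 36.40 — call this n₀.
Finite-population correction with N = 189: n = n₀ / (1 + (n₀−1)/N) = 36.40 / 1.187 = 30.67
Round up: n = 31.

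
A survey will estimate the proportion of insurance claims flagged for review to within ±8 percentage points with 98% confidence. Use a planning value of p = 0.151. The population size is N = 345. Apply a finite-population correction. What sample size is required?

For a proportion with margin E = 0.08 at 98% confidence, z = 2.326.
n = p̂(1−p̂)(z/E)² = 0.151 × 0.849 × (2.326/0.08)² = 108.37 — call this n₀.
Finite-population correction with N = 345: n = n₀ / (1 + (n₀−1)/N) = 108.37 / 1.311 = 82.66
Round up: n = 83.

83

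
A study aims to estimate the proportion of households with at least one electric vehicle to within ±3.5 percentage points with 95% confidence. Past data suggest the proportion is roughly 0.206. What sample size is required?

For a proportion with margin E = 0.035 at 95% confidence, z = 1.960.
n = p̂(1−p̂)(z/E)² = 0.206 × 0.794 × (1.960/0.035)² = 512.94
Round up: n = 513.

513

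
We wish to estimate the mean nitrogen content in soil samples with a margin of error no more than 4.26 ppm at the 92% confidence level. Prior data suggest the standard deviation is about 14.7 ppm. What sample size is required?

For a mean, the margin of error is E = z·σ/√n, so n = (zσ/E)².
At 92% confidence, z = 1.751.
n = (1.751 × 14.7 / 4.26)² = 36.51
Round up: n = 37.

37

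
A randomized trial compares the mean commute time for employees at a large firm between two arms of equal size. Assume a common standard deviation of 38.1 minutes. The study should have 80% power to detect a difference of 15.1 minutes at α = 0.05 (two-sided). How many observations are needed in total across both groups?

For two equal groups, n per group = 2·((z_{α/2} + z_β)·σ/δ)².
z_{α/2} = 1.960; z_β = 0.842 (power 80%).
n = 2 × (2.802 × 38.1 / 15.1)² = 2 × 49.98 = 99.96
Round up: n = 100 per group.
Total across both groups: 2 × 100 = 200.

200 total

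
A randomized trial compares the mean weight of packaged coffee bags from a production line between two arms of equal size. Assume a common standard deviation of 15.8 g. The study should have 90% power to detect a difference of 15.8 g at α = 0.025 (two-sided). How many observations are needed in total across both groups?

For two equal groups, n per group = 2·((z_{α/2} + z_β)·σ/δ)².
z_{α/2} = 2.241; z_β = 1.282 (power 90%).
n = 2 × (3.523 × 15.8 / 15.8)² = 2 × 12.41 = 24.82
Round up: n = 25 per group.
Total across both groups: 2 × 25 = 50.

50 total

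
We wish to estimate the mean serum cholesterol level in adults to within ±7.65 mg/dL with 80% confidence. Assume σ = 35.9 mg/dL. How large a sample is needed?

For a mean, the margin of error is E = z·σ/√n, so n = (zσ/E)².
At 80% confidence, z = 1.282.
n = (1.282 × 35.9 / 7.65)² = 36.19
Round up: n = 37.

n = 37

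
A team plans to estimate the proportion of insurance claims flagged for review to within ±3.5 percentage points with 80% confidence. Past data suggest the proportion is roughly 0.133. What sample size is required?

For a proportion with margin E = 0.035 at 80% confidence, z = 1.282.
n = p̂(1−p̂)(z/E)² = 0.133 × 0.867 × (1.282/0.035)² = 154.71
Round up: n = 155.

n = 155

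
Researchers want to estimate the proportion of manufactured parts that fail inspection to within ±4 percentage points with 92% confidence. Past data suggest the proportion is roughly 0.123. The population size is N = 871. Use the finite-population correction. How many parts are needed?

n = 168

For a proportion with margin E = 0.04 at 92% confidence, z = 1.751.
n = p̂(1−p̂)(z/E)² = 0.123 × 0.877 × (1.751/0.04)² = 206.71 — call this n₀.
Finite-population correction with N = 871: n = n₀ / (1 + (n₀−1)/N) = 206.71 / 1.236 = 167.24
Round up: n = 168.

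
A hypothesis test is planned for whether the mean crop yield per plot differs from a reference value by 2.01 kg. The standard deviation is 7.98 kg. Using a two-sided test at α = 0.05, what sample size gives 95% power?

For a one-sample z-test, n = ((z_{α/2} + z_β)·σ/δ)².
z_{α/2} = 1.960 (two-sided α = 0.05); z_β = 1.645 (power 95% → β = 0.05).
n = (3.605 × 7.98 / 2.01)² = 204.84
Round up: n = 205.

205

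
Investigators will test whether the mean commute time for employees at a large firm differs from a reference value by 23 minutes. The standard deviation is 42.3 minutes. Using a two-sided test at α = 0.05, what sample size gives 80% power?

For a one-sample z-test, n = ((z_{α/2} + z_β)·σ/δ)².
z_{α/2} = 1.960 (two-sided α = 0.05); z_β = 0.842 (power 80% → β = 0.2).
n = (2.802 × 42.3 / 23)² = 26.56
Round up: n = 27.

n = 27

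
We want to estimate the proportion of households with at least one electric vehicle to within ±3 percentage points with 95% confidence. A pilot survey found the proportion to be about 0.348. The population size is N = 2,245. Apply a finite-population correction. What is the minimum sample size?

For a proportion with margin E = 0.03 at 95% confidence, z = 1.960.
n = p̂(1−p̂)(z/E)² = 0.348 × 0.652 × (1.960/0.03)² = 968.49 — call this n₀.
Finite-population correction with N = 2,245: n = n₀ / (1 + (n₀−1)/N) = 968.49 / 1.431 = 676.79
Round up: n = 677.

677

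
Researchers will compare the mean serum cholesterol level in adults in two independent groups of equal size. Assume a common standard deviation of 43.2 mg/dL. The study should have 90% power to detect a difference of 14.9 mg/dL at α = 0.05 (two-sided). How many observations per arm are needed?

For two equal groups, n per group = 2·((z_{α/2} + z_β)·σ/δ)².
z_{α/2} = 1.960; z_β = 1.282 (power 90%).
n = 2 × (3.242 × 43.2 / 14.9)² = 2 × 88.35 = 176.70
Round up: n = 177 per group.

177 per group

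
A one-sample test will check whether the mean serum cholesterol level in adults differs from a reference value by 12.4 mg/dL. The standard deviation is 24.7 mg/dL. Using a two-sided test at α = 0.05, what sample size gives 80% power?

32

For a one-sample z-test, n = ((z_{α/2} + z_β)·σ/δ)².
z_{α/2} = 1.960 (two-sided α = 0.05); z_β = 0.842 (power 80% → β = 0.2).
n = (2.802 × 24.7 / 12.4)² = 31.15
Round up: n = 32.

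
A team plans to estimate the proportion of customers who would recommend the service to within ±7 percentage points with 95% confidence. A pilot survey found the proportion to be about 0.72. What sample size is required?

n = 159

For a proportion with margin E = 0.07 at 95% confidence, z = 1.960.
n = p̂(1−p̂)(z/E)² = 0.72 × 0.28 × (1.960/0.07)² = 158.05
Round up: n = 159.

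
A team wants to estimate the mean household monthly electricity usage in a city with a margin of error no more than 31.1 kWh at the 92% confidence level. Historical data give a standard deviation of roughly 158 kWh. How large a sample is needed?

For a mean, the margin of error is E = z·σ/√n, so n = (zσ/E)².
At 92% confidence, z = 1.751.
n = (1.751 × 158 / 31.1)² = 79.13
Round up: n = 80.

80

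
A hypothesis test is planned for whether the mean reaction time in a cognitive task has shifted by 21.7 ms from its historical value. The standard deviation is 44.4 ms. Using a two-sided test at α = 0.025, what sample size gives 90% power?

52

For a one-sample z-test, n = ((z_{α/2} + z_β)·σ/δ)².
z_{α/2} = 2.241 (two-sided α = 0.025); z_β = 1.282 (power 90% → β = 0.1).
n = (3.523 × 44.4 / 21.7)² = 51.96
Round up: n = 52.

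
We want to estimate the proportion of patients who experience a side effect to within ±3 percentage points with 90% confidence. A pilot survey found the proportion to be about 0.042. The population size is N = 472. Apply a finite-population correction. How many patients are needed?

For a proportion with margin E = 0.03 at 90% confidence, z = 1.645.
n = p̂(1−p̂)(z/E)² = 0.042 × 0.958 × (1.645/0.03)² = 120.98 — call this n₀.
Finite-population correction with N = 472: n = n₀ / (1 + (n₀−1)/N) = 120.98 / 1.254 = 96.48
Round up: n = 97.

97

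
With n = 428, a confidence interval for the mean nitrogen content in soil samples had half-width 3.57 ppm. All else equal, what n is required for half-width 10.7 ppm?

Margin of error scales as 1/√n, so n₂ = n₁·(E₁/E₂)².
n₂ = 428 × (3.57/10.7)² = 428 × 0.1113 = 47.64
Round up: n₂ = 48.

48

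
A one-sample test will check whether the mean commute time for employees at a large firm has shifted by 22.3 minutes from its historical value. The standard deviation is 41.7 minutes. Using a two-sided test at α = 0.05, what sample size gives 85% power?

32

For a one-sample z-test, n = ((z_{α/2} + z_β)·σ/δ)².
z_{α/2} = 1.960 (two-sided α = 0.05); z_β = 1.036 (power 85% → β = 0.15).
n = (2.996 × 41.7 / 22.3)² = 31.39
Round up: n = 32.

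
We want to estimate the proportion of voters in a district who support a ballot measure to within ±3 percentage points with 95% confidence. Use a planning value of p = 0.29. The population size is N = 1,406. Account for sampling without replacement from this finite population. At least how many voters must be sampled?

542

For a proportion with margin E = 0.03 at 95% confidence, z = 1.960.
n = p̂(1−p̂)(z/E)² = 0.29 × 0.71 × (1.960/0.03)² = 878.87 — call this n₀.
Finite-population correction with N = 1,406: n = n₀ / (1 + (n₀−1)/N) = 878.87 / 1.624 = 541.18
Round up: n = 542.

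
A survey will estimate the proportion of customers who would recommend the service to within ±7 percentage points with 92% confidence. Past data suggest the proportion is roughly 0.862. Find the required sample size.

75

For a proportion with margin E = 0.07 at 92% confidence, z = 1.751.
n = p̂(1−p̂)(z/E)² = 0.862 × 0.138 × (1.751/0.07)² = 74.43
Round up: n = 75.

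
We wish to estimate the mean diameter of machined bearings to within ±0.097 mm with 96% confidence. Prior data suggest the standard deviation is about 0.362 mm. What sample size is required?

59

For a mean, the margin of error is E = z·σ/√n, so n = (zσ/E)².
At 96% confidence, z = 2.054.
n = (2.054 × 0.362 / 0.097)² = 58.76
Round up: n = 59.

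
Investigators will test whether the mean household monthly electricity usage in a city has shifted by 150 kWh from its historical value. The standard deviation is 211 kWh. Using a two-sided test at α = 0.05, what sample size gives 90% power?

21

For a one-sample z-test, n = ((z_{α/2} + z_β)·σ/δ)².
z_{α/2} = 1.960 (two-sided α = 0.05); z_β = 1.282 (power 90% → β = 0.1).
n = (3.242 × 211 / 150)² = 20.80
Round up: n = 21.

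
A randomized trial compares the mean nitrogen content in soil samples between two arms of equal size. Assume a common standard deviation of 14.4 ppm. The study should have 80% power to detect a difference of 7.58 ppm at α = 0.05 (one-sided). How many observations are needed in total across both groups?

For two equal groups, n per group = 2·((z_α + z_β)·σ/δ)².
z_α = 1.645; z_β = 0.842 (power 80%).
n = 2 × (2.487 × 14.4 / 7.58)² = 2 × 22.32 = 44.64
Round up: n = 45 per group.
Total across both groups: 2 × 45 = 90.

90 total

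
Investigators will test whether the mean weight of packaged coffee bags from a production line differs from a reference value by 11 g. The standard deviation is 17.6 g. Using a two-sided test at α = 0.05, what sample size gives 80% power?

For a one-sample z-test, n = ((z_{α/2} + z_β)·σ/δ)².
z_{α/2} = 1.960 (two-sided α = 0.05); z_β = 0.842 (power 80% → β = 0.2).
n = (2.802 × 17.6 / 11)² = 20.10
Round up: n = 21.

n = 21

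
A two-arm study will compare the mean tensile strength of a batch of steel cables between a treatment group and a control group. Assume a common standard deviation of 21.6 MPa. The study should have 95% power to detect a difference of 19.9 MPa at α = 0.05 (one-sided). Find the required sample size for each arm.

For two equal groups, n per group = 2·((z_α + z_β)·σ/δ)².
z_α = 1.645; z_β = 1.645 (power 95%).
n = 2 × (3.290 × 21.6 / 19.9)² = 2 × 12.75 = 25.50
Round up: n = 26 per group.

26 per group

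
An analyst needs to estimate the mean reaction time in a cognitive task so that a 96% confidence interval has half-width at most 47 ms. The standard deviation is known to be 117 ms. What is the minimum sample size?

n = 27

For a mean, the margin of error is E = z·σ/√n, so n = (zσ/E)².
At 96% confidence, z = 2.054.
n = (2.054 × 117 / 47)² = 26.14
Round up: n = 27.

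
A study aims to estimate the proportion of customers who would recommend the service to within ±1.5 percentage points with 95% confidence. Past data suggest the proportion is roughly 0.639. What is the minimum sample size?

n = 3939

For a proportion with margin E = 0.015 at 95% confidence, z = 1.960.
n = p̂(1−p̂)(z/E)² = 0.639 × 0.361 × (1.960/0.015)² = 3938.56
Round up: n = 3939.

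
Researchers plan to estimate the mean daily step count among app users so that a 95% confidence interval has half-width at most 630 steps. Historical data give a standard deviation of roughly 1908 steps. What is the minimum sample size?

36

For a mean, the margin of error is E = z·σ/√n, so n = (zσ/E)².
At 95% confidence, z = 1.960.
n = (1.960 × 1908 / 630)² = 35.24
Round up: n = 36.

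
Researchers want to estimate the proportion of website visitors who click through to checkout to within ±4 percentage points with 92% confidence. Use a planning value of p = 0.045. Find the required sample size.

For a proportion with margin E = 0.04 at 92% confidence, z = 1.751.
n = p̂(1−p̂)(z/E)² = 0.045 × 0.955 × (1.751/0.04)² = 82.35
Round up: n = 83.

83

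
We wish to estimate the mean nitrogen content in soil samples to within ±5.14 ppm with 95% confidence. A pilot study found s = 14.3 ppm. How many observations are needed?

30

For a mean, the margin of error is E = z·σ/√n, so n = (zσ/E)².
At 95% confidence, z = 1.960.
n = (1.960 × 14.3 / 5.14)² = 29.73
Round up: n = 30.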